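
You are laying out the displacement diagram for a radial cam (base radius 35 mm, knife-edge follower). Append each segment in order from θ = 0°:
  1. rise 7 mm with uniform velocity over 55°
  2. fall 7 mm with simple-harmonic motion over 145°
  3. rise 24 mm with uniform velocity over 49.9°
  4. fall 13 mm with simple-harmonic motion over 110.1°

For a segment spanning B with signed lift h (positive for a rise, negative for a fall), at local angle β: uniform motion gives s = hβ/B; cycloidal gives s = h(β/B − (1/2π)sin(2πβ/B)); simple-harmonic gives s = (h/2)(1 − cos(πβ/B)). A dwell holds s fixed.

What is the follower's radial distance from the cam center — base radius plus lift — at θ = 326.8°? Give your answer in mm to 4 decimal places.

seg 1 [0°–55°] uniform, h=7: full span → s += 7 → s = 7.0000
seg 2 [55°–200°] simple-harmonic, h=-7: full span → s += -7 → s = 0.0000
seg 3 [200°–249.9°] uniform, h=24: full span → s += 24 → s = 24.0000
seg 4 [249.9°–360°] simple-harmonic, h=-13: θ=326.8° here. β=76.9, B=110.1. -13/2·(1 − cos(π·0.6985)) = -10.2951 → s = 13.7049
radial distance = base radius + s = 35 + 13.7049 = 48.7049

48.7049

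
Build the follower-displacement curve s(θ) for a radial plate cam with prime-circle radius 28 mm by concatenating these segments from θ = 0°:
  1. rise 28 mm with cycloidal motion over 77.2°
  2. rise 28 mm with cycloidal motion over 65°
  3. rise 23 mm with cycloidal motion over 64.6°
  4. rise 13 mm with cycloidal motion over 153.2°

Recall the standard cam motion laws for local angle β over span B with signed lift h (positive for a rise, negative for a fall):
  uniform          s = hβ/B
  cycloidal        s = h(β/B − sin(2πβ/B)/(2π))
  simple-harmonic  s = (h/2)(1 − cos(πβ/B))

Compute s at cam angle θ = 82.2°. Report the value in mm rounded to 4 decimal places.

seg 1 [0°–77.2°] cycloidal, h=28: full span → s += 28 → s = 28.0000
seg 2 [77.2°–142.2°] cycloidal, h=28: θ=82.2° here. β=5, B=65. 28·(0.0769 − sin(2π·0.0769)/(2π)) = 0.0829 → s = 28.0829

28.0829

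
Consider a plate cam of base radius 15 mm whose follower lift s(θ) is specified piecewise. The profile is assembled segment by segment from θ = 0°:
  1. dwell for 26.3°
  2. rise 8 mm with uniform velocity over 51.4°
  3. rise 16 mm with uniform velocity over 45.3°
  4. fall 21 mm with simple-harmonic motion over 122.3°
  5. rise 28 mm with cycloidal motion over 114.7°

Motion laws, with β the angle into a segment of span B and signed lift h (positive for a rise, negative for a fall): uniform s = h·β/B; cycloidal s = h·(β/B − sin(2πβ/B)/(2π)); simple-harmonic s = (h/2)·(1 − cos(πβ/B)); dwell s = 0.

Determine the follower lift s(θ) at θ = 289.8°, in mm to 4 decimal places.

seg 1 [0°–26.3°] dwell: s stays 0.0000
seg 2 [26.3°–77.7°] uniform, h=8: full span → s += 8 → s = 8.0000
seg 3 [77.7°–123°] uniform, h=16: full span → s += 16 → s = 24.0000
seg 4 [123°–245.3°] simple-harmonic, h=-21: full span → s += -21 → s = 3.0000
seg 5 [245.3°–360°] cycloidal, h=28: θ=289.8° here. β=44.5, B=114.7. 28·(0.3880 − sin(2π·0.3880)/(2π)) = 7.9790 → s = 10.9790

10.9790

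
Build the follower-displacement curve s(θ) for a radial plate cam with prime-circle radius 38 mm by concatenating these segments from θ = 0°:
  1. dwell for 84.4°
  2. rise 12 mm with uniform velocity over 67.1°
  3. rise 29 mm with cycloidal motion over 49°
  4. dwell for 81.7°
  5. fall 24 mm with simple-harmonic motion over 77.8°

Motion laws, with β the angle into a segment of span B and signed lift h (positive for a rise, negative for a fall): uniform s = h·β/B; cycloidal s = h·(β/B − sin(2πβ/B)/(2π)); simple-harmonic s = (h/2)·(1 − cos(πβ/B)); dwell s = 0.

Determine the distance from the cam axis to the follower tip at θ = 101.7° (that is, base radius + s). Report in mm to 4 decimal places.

seg 1 [0°–84.4°] dwell: s stays 0.0000
seg 2 [84.4°–151.5°] uniform, h=12: θ=101.7° here. β=17.3, B=67.1. 12·17.3/67.1 = 3.0939 → s = 3.0939
radial distance = base radius + s = 38 + 3.0939 = 41.0939

41.0939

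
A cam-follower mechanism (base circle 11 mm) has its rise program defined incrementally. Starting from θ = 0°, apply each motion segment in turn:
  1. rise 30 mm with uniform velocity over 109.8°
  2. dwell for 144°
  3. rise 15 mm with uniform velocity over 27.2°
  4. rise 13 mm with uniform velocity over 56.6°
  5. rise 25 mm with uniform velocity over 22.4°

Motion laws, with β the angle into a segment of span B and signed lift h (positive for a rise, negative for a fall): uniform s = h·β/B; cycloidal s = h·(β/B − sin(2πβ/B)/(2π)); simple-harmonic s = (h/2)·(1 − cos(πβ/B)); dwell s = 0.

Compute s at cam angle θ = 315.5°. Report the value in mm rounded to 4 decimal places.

seg 1 [0°–109.8°] uniform, h=30: full span → s += 30 → s = 30.0000
seg 2 [109.8°–253.8°] dwell: s stays 30.0000
seg 3 [253.8°–281°] uniform, h=15: full span → s += 15 → s = 45.0000
seg 4 [281°–337.6°] uniform, h=13: θ=315.5° here. β=34.5, B=56.6. 13·34.5/56.6 = 7.9240 → s = 52.9240

52.9240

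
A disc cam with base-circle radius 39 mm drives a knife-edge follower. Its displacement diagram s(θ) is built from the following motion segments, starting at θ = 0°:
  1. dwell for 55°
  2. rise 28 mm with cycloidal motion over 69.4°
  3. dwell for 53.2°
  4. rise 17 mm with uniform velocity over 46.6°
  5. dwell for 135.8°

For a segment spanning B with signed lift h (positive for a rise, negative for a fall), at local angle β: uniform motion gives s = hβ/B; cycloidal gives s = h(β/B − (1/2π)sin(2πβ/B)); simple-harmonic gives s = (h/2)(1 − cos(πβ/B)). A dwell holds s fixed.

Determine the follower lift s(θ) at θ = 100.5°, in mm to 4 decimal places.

seg 1 [0°–55°] dwell: s stays 0.0000
seg 2 [55°–124.4°] cycloidal, h=28: θ=100.5° here. β=45.5, B=69.4. 28·(0.6556 − sin(2π·0.6556)/(2π)) = 22.0528 → s = 22.0528

22.0528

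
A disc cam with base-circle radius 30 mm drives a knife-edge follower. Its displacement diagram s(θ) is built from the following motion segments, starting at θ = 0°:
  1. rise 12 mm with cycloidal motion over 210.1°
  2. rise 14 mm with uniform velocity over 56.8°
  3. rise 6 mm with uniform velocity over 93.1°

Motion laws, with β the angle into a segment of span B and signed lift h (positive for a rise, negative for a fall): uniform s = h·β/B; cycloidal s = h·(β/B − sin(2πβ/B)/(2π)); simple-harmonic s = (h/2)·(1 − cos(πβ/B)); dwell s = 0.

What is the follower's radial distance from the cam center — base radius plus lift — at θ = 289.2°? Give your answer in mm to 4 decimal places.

seg 1 [0°–210.1°] cycloidal, h=12: full span → s += 12 → s = 12.0000
seg 2 [210.1°–266.9°] uniform, h=14: full span → s += 14 → s = 26.0000
seg 3 [266.9°–360°] uniform, h=6: θ=289.2° here. β=22.3, B=93.1. 6·22.3/93.1 = 1.4372 → s = 27.4372
radial distance = base radius + s = 30 + 27.4372 = 57.4372

57.4372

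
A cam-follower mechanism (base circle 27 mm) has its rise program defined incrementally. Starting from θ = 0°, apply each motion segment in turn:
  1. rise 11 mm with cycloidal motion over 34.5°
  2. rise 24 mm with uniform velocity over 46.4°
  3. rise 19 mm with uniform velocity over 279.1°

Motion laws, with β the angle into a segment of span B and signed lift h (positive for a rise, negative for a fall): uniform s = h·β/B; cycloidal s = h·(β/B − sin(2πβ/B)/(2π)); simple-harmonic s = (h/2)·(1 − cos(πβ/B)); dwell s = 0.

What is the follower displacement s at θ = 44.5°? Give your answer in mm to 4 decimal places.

seg 1 [0°–34.5°] cycloidal, h=11: full span → s += 11 → s = 11.0000
seg 2 [34.5°–80.9°] uniform, h=24: θ=44.5° here. β=10, B=46.4. 24·10/46.4 = 5.1724 → s = 16.1724

16.1724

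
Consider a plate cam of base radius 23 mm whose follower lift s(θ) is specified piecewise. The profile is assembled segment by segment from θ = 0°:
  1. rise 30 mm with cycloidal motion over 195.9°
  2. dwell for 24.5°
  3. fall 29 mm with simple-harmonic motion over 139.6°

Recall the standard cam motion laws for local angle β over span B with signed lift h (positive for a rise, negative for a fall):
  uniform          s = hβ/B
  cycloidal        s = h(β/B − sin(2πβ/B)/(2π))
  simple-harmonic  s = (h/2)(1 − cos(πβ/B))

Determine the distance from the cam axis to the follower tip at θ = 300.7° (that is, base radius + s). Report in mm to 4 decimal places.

seg 1 [0°–195.9°] cycloidal, h=30: full span → s += 30 → s = 30.0000
seg 2 [195.9°–220.4°] dwell: s stays 30.0000
seg 3 [220.4°–360°] simple-harmonic, h=-29: θ=300.7° here. β=80.3, B=139.6. -29/2·(1 − cos(π·0.5752)) = -17.8945 → s = 12.1055
radial distance = base radius + s = 23 + 12.1055 = 35.1055

35.1055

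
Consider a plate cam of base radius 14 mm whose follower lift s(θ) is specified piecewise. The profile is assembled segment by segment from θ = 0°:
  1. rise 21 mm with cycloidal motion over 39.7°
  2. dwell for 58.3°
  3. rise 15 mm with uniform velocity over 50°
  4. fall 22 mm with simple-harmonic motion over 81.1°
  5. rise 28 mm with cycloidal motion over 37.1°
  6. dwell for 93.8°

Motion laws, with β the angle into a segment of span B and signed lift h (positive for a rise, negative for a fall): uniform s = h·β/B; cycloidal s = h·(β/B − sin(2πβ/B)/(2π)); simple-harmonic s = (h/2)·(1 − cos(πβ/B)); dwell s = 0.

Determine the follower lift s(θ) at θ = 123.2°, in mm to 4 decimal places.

seg 1 [0°–39.7°] cycloidal, h=21: full span → s += 21 → s = 21.0000
seg 2 [39.7°–98°] dwell: s stays 21.0000
seg 3 [98°–148°] uniform, h=15: θ=123.2° here. β=25.2, B=50. 15·25.2/50 = 7.5600 → s = 28.5600

28.5600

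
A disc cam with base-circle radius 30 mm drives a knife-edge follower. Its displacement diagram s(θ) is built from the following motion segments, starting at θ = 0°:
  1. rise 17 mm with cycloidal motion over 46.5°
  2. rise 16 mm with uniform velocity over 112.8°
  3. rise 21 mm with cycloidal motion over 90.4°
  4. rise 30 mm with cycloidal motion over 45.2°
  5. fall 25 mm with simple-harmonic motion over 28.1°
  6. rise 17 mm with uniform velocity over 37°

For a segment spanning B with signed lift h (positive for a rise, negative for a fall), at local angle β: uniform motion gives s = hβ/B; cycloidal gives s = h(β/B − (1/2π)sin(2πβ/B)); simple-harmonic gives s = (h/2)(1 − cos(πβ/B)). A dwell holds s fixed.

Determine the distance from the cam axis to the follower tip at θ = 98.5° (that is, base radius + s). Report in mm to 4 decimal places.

seg 1 [0°–46.5°] cycloidal, h=17: full span → s += 17 → s = 17.0000
seg 2 [46.5°–159.3°] uniform, h=16: θ=98.5° here. β=52, B=112.8. 16·52/112.8 = 7.3759 → s = 24.3759
radial distance = base radius + s = 30 + 24.3759 = 54.3759

54.3759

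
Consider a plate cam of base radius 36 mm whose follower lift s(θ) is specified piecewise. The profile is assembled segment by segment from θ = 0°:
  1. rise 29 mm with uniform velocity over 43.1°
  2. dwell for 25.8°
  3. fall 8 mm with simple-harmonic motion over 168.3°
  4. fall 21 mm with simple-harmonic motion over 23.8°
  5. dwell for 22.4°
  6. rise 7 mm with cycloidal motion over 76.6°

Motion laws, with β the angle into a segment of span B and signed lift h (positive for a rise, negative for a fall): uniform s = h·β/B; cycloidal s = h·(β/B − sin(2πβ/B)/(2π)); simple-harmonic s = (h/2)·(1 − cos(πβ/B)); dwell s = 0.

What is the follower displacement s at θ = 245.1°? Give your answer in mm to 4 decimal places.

seg 1 [0°–43.1°] uniform, h=29: full span → s += 29 → s = 29.0000
seg 2 [43.1°–68.9°] dwell: s stays 29.0000
seg 3 [68.9°–237.2°] simple-harmonic, h=-8: full span → s += -8 → s = 21.0000
seg 4 [237.2°–261°] simple-harmonic, h=-21: θ=245.1° here. β=7.9, B=23.8. -21/2·(1 − cos(π·0.3319)) = -5.2100 → s = 15.7900

15.7900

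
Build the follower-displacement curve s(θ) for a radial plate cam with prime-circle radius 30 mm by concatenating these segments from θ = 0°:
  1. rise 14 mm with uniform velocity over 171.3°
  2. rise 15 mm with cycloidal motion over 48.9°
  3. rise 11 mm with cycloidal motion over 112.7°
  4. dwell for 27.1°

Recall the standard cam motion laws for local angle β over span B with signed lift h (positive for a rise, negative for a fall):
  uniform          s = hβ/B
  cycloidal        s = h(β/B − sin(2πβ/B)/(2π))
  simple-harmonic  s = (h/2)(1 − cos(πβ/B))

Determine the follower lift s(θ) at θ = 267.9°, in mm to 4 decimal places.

seg 1 [0°–171.3°] uniform, h=14: full span → s += 14 → s = 14.0000
seg 2 [171.3°–220.2°] cycloidal, h=15: full span → s += 15 → s = 29.0000
seg 3 [220.2°–332.9°] cycloidal, h=11: θ=267.9° here. β=47.7, B=112.7. 11·(0.4232 − sin(2π·0.4232)/(2π)) = 3.8438 → s = 32.8438

32.8438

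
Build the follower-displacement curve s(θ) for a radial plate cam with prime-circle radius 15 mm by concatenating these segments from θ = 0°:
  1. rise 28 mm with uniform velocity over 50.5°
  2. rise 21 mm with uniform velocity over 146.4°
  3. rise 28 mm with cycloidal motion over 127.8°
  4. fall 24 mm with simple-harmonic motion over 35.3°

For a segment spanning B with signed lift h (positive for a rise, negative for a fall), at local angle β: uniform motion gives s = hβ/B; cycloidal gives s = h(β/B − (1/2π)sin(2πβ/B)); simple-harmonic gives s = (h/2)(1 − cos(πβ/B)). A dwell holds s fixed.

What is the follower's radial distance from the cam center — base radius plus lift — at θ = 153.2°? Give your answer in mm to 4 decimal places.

seg 1 [0°–50.5°] uniform, h=28: full span → s += 28 → s = 28.0000
seg 2 [50.5°–196.9°] uniform, h=21: θ=153.2° here. β=102.7, B=146.4. 21·102.7/146.4 = 14.7316 → s = 42.7316
radial distance = base radius + s = 15 + 42.7316 = 57.7316

57.7316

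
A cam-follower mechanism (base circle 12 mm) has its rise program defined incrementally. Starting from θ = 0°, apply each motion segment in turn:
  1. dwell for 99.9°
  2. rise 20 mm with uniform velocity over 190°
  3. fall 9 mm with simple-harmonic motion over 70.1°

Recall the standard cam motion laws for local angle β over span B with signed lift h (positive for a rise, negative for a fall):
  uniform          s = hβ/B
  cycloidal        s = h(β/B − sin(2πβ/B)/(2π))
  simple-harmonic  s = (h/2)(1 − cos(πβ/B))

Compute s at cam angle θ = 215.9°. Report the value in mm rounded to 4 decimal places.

seg 1 [0°–99.9°] dwell: s stays 0.0000
seg 2 [99.9°–289.9°] uniform, h=20: θ=215.9° here. β=116, B=190. 20·116/190 = 12.2105 → s = 12.2105

12.2105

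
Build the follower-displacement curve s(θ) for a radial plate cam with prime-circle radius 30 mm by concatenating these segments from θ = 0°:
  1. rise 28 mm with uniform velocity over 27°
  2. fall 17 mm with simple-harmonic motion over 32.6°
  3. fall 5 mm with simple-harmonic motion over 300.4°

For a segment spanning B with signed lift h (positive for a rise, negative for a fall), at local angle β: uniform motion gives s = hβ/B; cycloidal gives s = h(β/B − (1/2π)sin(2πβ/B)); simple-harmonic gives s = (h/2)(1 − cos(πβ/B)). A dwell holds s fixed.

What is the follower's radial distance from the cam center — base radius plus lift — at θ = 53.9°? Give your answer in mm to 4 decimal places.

seg 1 [0°–27°] uniform, h=28: full span → s += 28 → s = 28.0000
seg 2 [27°–59.6°] simple-harmonic, h=-17: θ=53.9° here. β=26.9, B=32.6. -17/2·(1 − cos(π·0.8252)) = -15.7496 → s = 12.2504
radial distance = base radius + s = 30 + 12.2504 = 42.2504

42.2504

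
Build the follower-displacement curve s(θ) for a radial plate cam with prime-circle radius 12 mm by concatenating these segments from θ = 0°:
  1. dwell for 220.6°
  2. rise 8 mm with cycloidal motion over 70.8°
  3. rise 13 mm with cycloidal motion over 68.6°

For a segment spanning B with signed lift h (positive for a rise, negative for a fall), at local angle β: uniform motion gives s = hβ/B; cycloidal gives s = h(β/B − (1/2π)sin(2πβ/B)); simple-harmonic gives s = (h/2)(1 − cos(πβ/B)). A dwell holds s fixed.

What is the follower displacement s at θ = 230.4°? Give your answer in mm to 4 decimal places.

seg 1 [0°–220.6°] dwell: s stays 0.0000
seg 2 [220.6°–291.4°] cycloidal, h=8: θ=230.4° here. β=9.8, B=70.8. 8·(0.1384 − sin(2π·0.1384)/(2π)) = 0.1344 → s = 0.1344

0.1344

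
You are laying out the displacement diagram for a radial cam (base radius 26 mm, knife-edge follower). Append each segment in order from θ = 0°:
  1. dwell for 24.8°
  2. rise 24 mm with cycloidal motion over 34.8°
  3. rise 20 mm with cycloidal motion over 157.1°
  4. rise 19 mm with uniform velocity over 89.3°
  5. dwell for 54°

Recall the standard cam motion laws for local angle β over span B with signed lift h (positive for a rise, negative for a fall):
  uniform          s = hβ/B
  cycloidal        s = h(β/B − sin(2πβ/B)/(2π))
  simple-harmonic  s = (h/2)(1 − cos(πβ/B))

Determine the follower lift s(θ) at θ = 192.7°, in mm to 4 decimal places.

seg 1 [0°–24.8°] dwell: s stays 0.0000
seg 2 [24.8°–59.6°] cycloidal, h=24: full span → s += 24 → s = 24.0000
seg 3 [59.6°–216.7°] cycloidal, h=20: θ=192.7° here. β=133.1, B=157.1. 20·(0.8472 − sin(2π·0.8472)/(2π)) = 19.5520 → s = 43.5520

43.5520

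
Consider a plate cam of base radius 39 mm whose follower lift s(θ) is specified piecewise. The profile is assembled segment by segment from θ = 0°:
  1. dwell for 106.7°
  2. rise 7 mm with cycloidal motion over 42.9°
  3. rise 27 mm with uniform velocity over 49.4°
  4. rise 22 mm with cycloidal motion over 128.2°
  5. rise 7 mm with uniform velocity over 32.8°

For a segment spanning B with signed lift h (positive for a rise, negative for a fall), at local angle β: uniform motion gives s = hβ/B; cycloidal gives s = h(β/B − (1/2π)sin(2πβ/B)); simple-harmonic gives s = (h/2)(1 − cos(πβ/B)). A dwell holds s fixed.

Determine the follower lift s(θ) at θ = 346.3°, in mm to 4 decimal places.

seg 1 [0°–106.7°] dwell: s stays 0.0000
seg 2 [106.7°–149.6°] cycloidal, h=7: full span → s += 7 → s = 7.0000
seg 3 [149.6°–199°] uniform, h=27: full span → s += 27 → s = 34.0000
seg 4 [199°–327.2°] cycloidal, h=22: full span → s += 22 → s = 56.0000
seg 5 [327.2°–360°] uniform, h=7: θ=346.3° here. β=19.1, B=32.8. 7·19.1/32.8 = 4.0762 → s = 60.0762

60.0762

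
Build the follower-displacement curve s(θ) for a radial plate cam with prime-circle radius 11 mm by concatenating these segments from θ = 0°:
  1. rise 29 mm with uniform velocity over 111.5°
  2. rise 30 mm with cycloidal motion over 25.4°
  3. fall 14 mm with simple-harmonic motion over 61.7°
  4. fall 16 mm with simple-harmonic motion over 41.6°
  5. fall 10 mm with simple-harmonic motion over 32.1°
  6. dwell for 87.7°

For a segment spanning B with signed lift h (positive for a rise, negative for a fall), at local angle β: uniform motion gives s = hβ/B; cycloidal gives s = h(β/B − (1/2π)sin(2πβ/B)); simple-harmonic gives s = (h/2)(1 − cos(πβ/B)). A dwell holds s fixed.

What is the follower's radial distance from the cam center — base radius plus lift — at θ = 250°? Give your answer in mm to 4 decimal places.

seg 1 [0°–111.5°] uniform, h=29: full span → s += 29 → s = 29.0000
seg 2 [111.5°–136.9°] cycloidal, h=30: full span → s += 30 → s = 59.0000
seg 3 [136.9°–198.6°] simple-harmonic, h=-14: full span → s += -14 → s = 45.0000
seg 4 [198.6°–240.2°] simple-harmonic, h=-16: full span → s += -16 → s = 29.0000
seg 5 [240.2°–272.3°] simple-harmonic, h=-10: θ=250° here. β=9.8, B=32.1. -10/2·(1 − cos(π·0.3053)) = -2.1288 → s = 26.8712
radial distance = base radius + s = 11 + 26.8712 = 37.8712

37.8712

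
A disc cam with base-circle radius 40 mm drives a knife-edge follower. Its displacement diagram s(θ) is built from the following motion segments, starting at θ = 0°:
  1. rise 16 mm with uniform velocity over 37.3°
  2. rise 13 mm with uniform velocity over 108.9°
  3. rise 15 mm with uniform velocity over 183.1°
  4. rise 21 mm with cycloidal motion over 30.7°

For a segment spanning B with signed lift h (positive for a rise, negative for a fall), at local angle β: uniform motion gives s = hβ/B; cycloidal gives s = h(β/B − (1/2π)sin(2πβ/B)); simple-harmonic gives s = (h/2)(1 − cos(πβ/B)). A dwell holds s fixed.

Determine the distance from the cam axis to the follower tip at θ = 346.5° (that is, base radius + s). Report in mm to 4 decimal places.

seg 1 [0°–37.3°] uniform, h=16: full span → s += 16 → s = 16.0000
seg 2 [37.3°–146.2°] uniform, h=13: full span → s += 13 → s = 29.0000
seg 3 [146.2°–329.3°] uniform, h=15: full span → s += 15 → s = 44.0000
seg 4 [329.3°–360°] cycloidal, h=21: θ=346.5° here. β=17.2, B=30.7. 21·(0.5603 − sin(2π·0.5603)/(2π)) = 13.0009 → s = 57.0009
radial distance = base radius + s = 40 + 57.0009 = 97.0009

97.0009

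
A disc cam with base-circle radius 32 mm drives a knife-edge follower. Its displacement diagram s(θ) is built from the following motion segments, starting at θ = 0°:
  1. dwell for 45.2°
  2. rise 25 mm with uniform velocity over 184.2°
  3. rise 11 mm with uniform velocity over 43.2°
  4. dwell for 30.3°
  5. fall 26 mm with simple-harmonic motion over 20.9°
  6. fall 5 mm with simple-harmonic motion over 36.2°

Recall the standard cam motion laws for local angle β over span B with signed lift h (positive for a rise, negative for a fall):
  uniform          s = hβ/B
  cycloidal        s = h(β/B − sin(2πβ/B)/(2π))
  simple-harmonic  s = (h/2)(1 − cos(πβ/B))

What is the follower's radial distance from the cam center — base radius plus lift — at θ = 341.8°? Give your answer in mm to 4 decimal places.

seg 1 [0°–45.2°] dwell: s stays 0.0000
seg 2 [45.2°–229.4°] uniform, h=25: full span → s += 25 → s = 25.0000
seg 3 [229.4°–272.6°] uniform, h=11: full span → s += 11 → s = 36.0000
seg 4 [272.6°–302.9°] dwell: s stays 36.0000
seg 5 [302.9°–323.8°] simple-harmonic, h=-26: full span → s += -26 → s = 10.0000
seg 6 [323.8°–360°] simple-harmonic, h=-5: θ=341.8° here. β=18, B=36.2. -5/2·(1 − cos(π·0.4972)) = -2.4783 → s = 7.5217
radial distance = base radius + s = 32 + 7.5217 = 39.5217

39.5217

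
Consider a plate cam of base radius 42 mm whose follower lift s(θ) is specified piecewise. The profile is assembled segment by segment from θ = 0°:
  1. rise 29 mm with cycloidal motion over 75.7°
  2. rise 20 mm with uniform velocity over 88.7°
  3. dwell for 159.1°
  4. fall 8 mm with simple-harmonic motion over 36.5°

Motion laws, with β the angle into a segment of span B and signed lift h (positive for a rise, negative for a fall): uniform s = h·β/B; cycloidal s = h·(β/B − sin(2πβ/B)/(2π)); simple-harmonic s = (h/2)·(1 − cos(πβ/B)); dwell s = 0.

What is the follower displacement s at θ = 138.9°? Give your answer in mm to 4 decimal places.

seg 1 [0°–75.7°] cycloidal, h=29: full span → s += 29 → s = 29.0000
seg 2 [75.7°–164.4°] uniform, h=20: θ=138.9° here. β=63.2, B=88.7. 20·63.2/88.7 = 14.2503 → s = 43.2503

43.2503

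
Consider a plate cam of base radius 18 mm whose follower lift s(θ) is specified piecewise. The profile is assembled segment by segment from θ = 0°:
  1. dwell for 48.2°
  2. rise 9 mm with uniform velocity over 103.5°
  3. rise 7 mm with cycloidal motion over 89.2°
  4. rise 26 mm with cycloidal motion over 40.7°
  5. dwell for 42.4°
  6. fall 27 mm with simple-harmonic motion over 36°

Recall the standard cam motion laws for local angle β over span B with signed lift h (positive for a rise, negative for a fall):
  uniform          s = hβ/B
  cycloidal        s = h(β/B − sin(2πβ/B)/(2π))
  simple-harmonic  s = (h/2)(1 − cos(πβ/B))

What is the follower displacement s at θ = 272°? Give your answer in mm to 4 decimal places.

seg 1 [0°–48.2°] dwell: s stays 0.0000
seg 2 [48.2°–151.7°] uniform, h=9: full span → s += 9 → s = 9.0000
seg 3 [151.7°–240.9°] cycloidal, h=7: full span → s += 7 → s = 16.0000
seg 4 [240.9°–281.6°] cycloidal, h=26: θ=272° here. β=31.1, B=40.7. 26·(0.7641 − sin(2π·0.7641)/(2π)) = 23.9891 → s = 39.9891

39.9891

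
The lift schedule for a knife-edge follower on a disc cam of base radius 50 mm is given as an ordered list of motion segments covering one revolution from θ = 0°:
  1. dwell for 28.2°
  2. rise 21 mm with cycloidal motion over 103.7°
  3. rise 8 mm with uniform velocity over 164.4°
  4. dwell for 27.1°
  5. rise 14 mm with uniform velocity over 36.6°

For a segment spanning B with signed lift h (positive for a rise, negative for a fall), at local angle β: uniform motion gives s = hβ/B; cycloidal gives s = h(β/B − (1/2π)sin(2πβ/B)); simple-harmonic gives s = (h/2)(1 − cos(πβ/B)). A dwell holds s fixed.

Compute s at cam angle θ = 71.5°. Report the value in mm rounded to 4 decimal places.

seg 1 [0°–28.2°] dwell: s stays 0.0000
seg 2 [28.2°–131.9°] cycloidal, h=21: θ=71.5° here. β=43.3, B=103.7. 21·(0.4176 − sin(2π·0.4176)/(2π)) = 7.1135 → s = 7.1135

7.1135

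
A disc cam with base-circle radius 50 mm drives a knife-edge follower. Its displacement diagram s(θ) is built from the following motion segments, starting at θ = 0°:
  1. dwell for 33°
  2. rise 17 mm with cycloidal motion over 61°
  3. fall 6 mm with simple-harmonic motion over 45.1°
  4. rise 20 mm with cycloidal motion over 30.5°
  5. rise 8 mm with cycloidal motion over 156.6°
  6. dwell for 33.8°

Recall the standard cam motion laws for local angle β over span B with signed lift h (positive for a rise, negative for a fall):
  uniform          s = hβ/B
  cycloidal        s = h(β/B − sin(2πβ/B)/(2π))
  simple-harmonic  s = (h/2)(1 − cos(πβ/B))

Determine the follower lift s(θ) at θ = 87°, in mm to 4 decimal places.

seg 1 [0°–33°] dwell: s stays 0.0000
seg 2 [33°–94°] cycloidal, h=17: θ=87° here. β=54, B=61. 17·(0.8852 − sin(2π·0.8852)/(2π)) = 16.8353 → s = 16.8353

16.8353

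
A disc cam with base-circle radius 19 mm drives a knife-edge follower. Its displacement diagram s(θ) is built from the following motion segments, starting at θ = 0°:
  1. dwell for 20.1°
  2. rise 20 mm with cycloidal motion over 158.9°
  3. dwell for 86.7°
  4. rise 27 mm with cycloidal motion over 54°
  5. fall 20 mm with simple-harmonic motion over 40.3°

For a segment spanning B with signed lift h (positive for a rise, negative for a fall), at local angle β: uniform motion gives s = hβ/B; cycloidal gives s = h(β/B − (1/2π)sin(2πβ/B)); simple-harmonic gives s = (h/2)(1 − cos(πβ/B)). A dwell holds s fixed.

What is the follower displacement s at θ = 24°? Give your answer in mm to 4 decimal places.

seg 1 [0°–20.1°] dwell: s stays 0.0000
seg 2 [20.1°–179°] cycloidal, h=20: θ=24° here. β=3.9, B=158.9. 20·(0.0245 − sin(2π·0.0245)/(2π)) = 0.0019 → s = 0.0019

0.0019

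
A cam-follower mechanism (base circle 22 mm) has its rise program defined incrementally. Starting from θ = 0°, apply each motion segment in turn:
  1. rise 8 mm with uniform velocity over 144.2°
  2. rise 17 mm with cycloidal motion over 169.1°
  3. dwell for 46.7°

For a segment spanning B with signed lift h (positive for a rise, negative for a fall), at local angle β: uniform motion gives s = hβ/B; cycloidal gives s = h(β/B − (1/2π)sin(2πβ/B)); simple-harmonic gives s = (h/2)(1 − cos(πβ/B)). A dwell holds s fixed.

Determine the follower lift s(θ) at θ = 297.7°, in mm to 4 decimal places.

seg 1 [0°–144.2°] uniform, h=8: full span → s += 8 → s = 8.0000
seg 2 [144.2°–313.3°] cycloidal, h=17: θ=297.7° here. β=153.5, B=169.1. 17·(0.9077 − sin(2π·0.9077)/(2π)) = 16.9136 → s = 24.9136

24.9136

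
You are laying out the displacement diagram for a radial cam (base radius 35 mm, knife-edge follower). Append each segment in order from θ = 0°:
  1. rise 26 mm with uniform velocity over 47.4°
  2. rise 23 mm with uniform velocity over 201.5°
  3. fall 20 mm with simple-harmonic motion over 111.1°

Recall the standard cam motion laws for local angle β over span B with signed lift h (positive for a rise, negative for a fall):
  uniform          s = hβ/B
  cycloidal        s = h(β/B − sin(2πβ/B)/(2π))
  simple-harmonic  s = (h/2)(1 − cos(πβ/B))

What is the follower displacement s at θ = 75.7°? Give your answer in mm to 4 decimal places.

seg 1 [0°–47.4°] uniform, h=26: full span → s += 26 → s = 26.0000
seg 2 [47.4°–248.9°] uniform, h=23: θ=75.7° here. β=28.3, B=201.5. 23·28.3/201.5 = 3.2303 → s = 29.2303

29.2303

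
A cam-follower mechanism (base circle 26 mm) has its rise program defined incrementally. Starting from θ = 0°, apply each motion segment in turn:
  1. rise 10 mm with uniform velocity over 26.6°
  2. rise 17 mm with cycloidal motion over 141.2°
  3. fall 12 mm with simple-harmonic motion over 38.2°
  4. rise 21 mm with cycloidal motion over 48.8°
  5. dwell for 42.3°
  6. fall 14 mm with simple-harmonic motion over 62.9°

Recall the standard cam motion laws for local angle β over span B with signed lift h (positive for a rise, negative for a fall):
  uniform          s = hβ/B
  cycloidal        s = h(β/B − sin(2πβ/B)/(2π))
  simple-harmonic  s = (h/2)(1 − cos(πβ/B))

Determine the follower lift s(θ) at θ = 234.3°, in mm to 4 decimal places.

seg 1 [0°–26.6°] uniform, h=10: full span → s += 10 → s = 10.0000
seg 2 [26.6°–167.8°] cycloidal, h=17: full span → s += 17 → s = 27.0000
seg 3 [167.8°–206°] simple-harmonic, h=-12: full span → s += -12 → s = 15.0000
seg 4 [206°–254.8°] cycloidal, h=21: θ=234.3° here. β=28.3, B=48.8. 21·(0.5799 − sin(2π·0.5799)/(2π)) = 13.7869 → s = 28.7869

28.7869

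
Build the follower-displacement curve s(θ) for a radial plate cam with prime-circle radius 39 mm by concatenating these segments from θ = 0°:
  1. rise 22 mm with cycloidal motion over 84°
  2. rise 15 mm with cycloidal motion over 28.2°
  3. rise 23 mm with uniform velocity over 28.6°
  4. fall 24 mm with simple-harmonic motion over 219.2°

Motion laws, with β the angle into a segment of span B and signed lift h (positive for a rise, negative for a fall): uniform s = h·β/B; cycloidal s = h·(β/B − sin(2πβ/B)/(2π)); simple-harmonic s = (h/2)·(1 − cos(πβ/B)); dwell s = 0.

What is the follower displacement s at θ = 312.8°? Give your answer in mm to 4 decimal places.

seg 1 [0°–84°] cycloidal, h=22: full span → s += 22 → s = 22.0000
seg 2 [84°–112.2°] cycloidal, h=15: full span → s += 15 → s = 37.0000
seg 3 [112.2°–140.8°] uniform, h=23: full span → s += 23 → s = 60.0000
seg 4 [140.8°–360°] simple-harmonic, h=-24: θ=312.8° here. β=172, B=219.2. -24/2·(1 − cos(π·0.7847)) = -21.3574 → s = 38.6426

38.6426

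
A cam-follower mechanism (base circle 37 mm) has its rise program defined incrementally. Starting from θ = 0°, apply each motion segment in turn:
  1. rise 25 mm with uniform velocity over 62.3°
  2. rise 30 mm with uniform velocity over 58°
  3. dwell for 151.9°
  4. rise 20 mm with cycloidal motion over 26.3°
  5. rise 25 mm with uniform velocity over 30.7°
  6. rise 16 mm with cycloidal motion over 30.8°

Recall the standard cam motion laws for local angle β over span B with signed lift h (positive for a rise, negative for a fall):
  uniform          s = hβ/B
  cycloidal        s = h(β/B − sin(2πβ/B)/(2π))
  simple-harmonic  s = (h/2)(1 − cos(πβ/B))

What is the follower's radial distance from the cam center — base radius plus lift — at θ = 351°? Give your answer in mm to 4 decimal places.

seg 1 [0°–62.3°] uniform, h=25: full span → s += 25 → s = 25.0000
seg 2 [62.3°–120.3°] uniform, h=30: full span → s += 30 → s = 55.0000
seg 3 [120.3°–272.2°] dwell: s stays 55.0000
seg 4 [272.2°–298.5°] cycloidal, h=20: full span → s += 20 → s = 75.0000
seg 5 [298.5°–329.2°] uniform, h=25: full span → s += 25 → s = 100.0000
seg 6 [329.2°–360°] cycloidal, h=16: θ=351° here. β=21.8, B=30.8. 16·(0.7078 − sin(2π·0.7078)/(2π)) = 13.7821 → s = 113.7821
radial distance = base radius + s = 37 + 113.7821 = 150.7821

150.7821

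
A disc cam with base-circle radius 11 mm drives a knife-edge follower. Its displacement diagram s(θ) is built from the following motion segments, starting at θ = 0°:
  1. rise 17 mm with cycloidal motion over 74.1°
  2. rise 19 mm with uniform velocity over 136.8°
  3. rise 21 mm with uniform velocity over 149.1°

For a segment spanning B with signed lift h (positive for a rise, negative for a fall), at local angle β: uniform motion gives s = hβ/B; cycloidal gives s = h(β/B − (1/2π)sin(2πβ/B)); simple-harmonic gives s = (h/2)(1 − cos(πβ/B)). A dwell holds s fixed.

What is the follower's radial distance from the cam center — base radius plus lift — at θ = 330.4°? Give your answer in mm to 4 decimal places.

seg 1 [0°–74.1°] cycloidal, h=17: full span → s += 17 → s = 17.0000
seg 2 [74.1°–210.9°] uniform, h=19: full span → s += 19 → s = 36.0000
seg 3 [210.9°–360°] uniform, h=21: θ=330.4° here. β=119.5, B=149.1. 21·119.5/149.1 = 16.8310 → s = 52.8310
radial distance = base radius + s = 11 + 52.8310 = 63.8310

63.8310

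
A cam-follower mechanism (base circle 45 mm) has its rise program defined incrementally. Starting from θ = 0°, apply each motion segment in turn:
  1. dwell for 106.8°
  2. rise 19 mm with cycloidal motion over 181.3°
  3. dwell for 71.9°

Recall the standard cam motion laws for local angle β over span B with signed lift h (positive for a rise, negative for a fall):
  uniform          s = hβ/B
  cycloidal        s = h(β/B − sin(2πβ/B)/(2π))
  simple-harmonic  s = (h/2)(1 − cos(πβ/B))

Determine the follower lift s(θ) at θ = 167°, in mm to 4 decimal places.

seg 1 [0°–106.8°] dwell: s stays 0.0000
seg 2 [106.8°–288.1°] cycloidal, h=19: θ=167° here. β=60.2, B=181.3. 19·(0.3320 − sin(2π·0.3320)/(2π)) = 3.6779 → s = 3.6779

3.6779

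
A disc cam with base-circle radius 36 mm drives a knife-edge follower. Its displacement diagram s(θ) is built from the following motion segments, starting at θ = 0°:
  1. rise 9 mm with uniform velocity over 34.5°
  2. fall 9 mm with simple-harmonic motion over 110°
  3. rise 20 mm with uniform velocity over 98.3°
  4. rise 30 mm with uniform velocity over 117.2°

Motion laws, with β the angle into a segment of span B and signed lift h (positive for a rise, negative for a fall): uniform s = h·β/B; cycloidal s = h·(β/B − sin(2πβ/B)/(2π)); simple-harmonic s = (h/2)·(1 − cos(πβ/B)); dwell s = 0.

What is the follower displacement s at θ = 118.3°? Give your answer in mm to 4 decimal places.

seg 1 [0°–34.5°] uniform, h=9: full span → s += 9 → s = 9.0000
seg 2 [34.5°–144.5°] simple-harmonic, h=-9: θ=118.3° here. β=83.8, B=110. -9/2·(1 − cos(π·0.7618)) = -7.7979 → s = 1.2021

1.2021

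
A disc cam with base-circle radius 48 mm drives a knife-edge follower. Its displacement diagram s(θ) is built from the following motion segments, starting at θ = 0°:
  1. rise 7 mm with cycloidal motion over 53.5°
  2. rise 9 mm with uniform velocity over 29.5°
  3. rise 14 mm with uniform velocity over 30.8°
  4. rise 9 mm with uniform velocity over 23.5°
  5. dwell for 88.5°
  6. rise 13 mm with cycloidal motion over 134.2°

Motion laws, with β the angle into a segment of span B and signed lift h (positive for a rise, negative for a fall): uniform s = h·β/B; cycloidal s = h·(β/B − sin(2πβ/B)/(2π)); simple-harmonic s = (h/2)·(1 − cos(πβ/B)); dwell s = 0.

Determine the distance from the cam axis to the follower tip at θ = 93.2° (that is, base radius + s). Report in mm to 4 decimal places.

seg 1 [0°–53.5°] cycloidal, h=7: full span → s += 7 → s = 7.0000
seg 2 [53.5°–83°] uniform, h=9: full span → s += 9 → s = 16.0000
seg 3 [83°–113.8°] uniform, h=14: θ=93.2° here. β=10.2, B=30.8. 14·10.2/30.8 = 4.6364 → s = 20.6364
radial distance = base radius + s = 48 + 20.6364 = 68.6364

68.6364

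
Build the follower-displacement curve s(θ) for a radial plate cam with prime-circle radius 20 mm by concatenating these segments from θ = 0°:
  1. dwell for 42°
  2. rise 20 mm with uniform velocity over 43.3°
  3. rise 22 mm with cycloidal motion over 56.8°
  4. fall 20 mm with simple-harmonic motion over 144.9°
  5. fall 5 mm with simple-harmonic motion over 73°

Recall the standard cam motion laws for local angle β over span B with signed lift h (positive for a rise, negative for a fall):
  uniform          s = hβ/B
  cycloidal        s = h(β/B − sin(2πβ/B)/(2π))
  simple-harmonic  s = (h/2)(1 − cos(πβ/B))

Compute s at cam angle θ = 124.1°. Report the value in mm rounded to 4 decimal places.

seg 1 [0°–42°] dwell: s stays 0.0000
seg 2 [42°–85.3°] uniform, h=20: full span → s += 20 → s = 20.0000
seg 3 [85.3°–142.1°] cycloidal, h=22: θ=124.1° here. β=38.8, B=56.8. 22·(0.6831 − sin(2π·0.6831)/(2π)) = 18.2248 → s = 38.2248

38.2248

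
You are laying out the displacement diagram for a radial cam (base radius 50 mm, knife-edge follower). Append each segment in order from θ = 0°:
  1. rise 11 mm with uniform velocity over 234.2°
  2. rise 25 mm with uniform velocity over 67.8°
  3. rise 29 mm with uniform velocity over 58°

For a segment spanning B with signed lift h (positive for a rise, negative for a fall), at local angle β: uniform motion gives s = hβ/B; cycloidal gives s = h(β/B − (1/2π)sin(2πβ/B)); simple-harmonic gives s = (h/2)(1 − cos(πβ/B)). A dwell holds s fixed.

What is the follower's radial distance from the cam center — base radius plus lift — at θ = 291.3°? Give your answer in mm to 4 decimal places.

seg 1 [0°–234.2°] uniform, h=11: full span → s += 11 → s = 11.0000
seg 2 [234.2°–302°] uniform, h=25: θ=291.3° here. β=57.1, B=67.8. 25·57.1/67.8 = 21.0546 → s = 32.0546
radial distance = base radius + s = 50 + 32.0546 = 82.0546

82.0546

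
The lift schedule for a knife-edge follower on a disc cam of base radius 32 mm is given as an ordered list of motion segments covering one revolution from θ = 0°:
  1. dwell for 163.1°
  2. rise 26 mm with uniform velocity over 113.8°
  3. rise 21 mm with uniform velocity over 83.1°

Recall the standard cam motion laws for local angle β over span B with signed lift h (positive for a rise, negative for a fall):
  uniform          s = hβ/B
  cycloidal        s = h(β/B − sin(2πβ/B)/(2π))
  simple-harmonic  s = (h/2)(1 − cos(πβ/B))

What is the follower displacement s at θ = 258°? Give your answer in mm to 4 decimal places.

seg 1 [0°–163.1°] dwell: s stays 0.0000
seg 2 [163.1°–276.9°] uniform, h=26: θ=258° here. β=94.9, B=113.8. 26·94.9/113.8 = 21.6819 → s = 21.6819

21.6819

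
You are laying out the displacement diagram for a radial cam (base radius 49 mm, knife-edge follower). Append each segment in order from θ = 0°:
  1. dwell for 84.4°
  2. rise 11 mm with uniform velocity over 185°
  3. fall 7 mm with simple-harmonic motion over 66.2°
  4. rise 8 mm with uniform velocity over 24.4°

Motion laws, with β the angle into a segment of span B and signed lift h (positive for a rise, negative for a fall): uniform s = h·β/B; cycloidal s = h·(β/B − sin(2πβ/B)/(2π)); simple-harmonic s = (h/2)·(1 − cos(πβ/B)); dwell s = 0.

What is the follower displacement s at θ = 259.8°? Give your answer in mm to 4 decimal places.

seg 1 [0°–84.4°] dwell: s stays 0.0000
seg 2 [84.4°–269.4°] uniform, h=11: θ=259.8° here. β=175.4, B=185. 11·175.4/185 = 10.4292 → s = 10.4292

10.4292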